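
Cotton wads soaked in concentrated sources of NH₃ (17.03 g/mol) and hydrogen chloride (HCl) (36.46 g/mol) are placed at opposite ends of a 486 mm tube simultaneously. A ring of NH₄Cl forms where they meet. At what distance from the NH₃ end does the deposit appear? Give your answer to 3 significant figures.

Graham's law gives d_NH₃/d_HCl = rate_NH₃/rate_HCl = √(M_HCl/M_NH₃) = √(36.46/17.03) = 1.463.
With d_NH₃ + d_HCl = 486 mm, d_HCl = 486/(1 + 1.463) = 197.3 mm.
d_NH₃ = 486 − 197.3 = 289 mm.

289 mm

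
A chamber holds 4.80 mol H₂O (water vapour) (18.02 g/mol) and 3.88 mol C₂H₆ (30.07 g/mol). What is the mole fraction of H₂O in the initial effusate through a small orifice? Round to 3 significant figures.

0.615

The effusion rate of species i is ∝ p_i/√M_i ∝ n_i/√M_i.
So x_H₂O in the escaping gas = (n_H₂O/√M_H₂O) / Σ(n_i/√M_i)
= (4.80/√18.02) / (4.80/√18.02 + 3.88/√30.07) = 1.131/(1.131 + 0.7076) = 0.615.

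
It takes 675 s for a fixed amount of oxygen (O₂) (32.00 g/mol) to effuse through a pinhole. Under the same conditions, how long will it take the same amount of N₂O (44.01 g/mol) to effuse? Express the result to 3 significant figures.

792 s

Using Graham's law: t_N₂O/t_O₂ = √(M_N₂O/M_O₂) = √(44.01/32.00) = √1.375 = 1.173.
So the time for N₂O is 675 × 1.173 = 792 s.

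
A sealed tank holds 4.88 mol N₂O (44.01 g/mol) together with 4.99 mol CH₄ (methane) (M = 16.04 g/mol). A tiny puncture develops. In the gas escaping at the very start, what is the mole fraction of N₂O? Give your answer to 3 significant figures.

0.371

The effusion rate of species i is ∝ p_i/√M_i ∝ n_i/√M_i.
So x_N₂O in the escaping gas = (n_N₂O/√M_N₂O) / Σ(n_i/√M_i)
= (4.88/√44.01) / (4.88/√44.01 + 4.99/√16.04) = 0.7356/(0.7356 + 1.246) = 0.371.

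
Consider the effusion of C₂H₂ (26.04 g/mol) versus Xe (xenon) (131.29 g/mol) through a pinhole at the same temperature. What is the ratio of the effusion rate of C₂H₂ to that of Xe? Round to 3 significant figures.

Using Graham's law: rate_C₂H₂/rate_Xe = √(M_Xe/M_C₂H₂) = √(131.29/26.04) = √5.042 = 2.25.

2.25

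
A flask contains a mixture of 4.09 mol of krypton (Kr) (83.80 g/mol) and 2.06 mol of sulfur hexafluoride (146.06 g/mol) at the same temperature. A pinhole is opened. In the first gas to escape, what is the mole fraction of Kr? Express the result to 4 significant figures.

Each component's effusion rate ∝ (its partial pressure)·(1/√M) ∝ n_i/√M_i.
x_Kr(eff) = (n_Kr/√M_Kr) / (n_Kr/√M_Kr + n_SF₆/√M_SF₆)
= (4.09/√83.80) / (4.09/√83.80 + 2.06/√146.06) = 0.4468/(0.4468 + 0.1705) = 0.7238.

0.7238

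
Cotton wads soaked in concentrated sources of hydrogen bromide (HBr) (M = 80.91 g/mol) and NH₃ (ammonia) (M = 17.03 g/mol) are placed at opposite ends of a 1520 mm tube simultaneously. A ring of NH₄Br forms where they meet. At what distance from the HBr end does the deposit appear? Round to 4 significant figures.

Distances travelled in equal time are proportional to diffusion rates, so d_HBr/d_NH₃ = √(M_NH₃/M_HBr) = √(17.03/80.91) = 0.4588.
With d_HBr + d_NH₃ = 1520 mm, d_NH₃ = 1520/(1 + 0.4588) = 1042 mm.
d_HBr = 1520 − 1042 = 478.0 mm.

478.0 mm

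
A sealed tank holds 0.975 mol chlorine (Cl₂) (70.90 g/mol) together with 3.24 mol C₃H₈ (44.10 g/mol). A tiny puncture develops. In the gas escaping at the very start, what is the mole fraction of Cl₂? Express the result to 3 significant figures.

Each component's effusion rate ∝ (its partial pressure)·(1/√M) ∝ n_i/√M_i.
x_Cl₂(eff) = (n_Cl₂/√M_Cl₂) / (n_Cl₂/√M_Cl₂ + n_C₃H₈/√M_C₃H₈)
= (0.975/√70.90) / (0.975/√70.90 + 3.24/√44.10) = 0.1158/(0.1158 + 0.4879) = 0.192.

0.192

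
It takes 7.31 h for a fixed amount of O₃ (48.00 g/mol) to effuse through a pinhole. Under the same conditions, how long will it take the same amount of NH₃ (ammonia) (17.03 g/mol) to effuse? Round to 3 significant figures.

4.35 h

Graham's law gives t_NH₃/t_O₃ = √(M_NH₃/M_O₃) = √(17.03/48.00) = √0.3548 = 0.5956.
So the time for NH₃ is 7.31 × 0.5956 = 4.35 h.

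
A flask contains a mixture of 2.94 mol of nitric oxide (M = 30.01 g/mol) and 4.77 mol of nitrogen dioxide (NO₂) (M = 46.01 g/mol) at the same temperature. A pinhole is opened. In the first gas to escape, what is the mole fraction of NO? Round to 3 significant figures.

0.433

The effusion rate of species i is ∝ p_i/√M_i ∝ n_i/√M_i.
So x_NO in the escaping gas = (n_NO/√M_NO) / Σ(n_i/√M_i)
= (2.94/√30.01) / (2.94/√30.01 + 4.77/√46.01) = 0.5367/(0.5367 + 0.7032) = 0.433.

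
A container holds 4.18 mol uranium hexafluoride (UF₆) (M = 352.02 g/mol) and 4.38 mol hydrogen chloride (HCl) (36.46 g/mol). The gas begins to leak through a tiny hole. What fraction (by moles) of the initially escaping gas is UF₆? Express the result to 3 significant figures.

0.235

Each component's effusion rate ∝ (its partial pressure)·(1/√M) ∝ n_i/√M_i.
x_UF₆(eff) = (n_UF₆/√M_UF₆) / (n_UF₆/√M_UF₆ + n_HCl/√M_HCl)
= (4.18/√352.02) / (4.18/√352.02 + 4.38/√36.46) = 0.2228/(0.2228 + 0.7254) = 0.235.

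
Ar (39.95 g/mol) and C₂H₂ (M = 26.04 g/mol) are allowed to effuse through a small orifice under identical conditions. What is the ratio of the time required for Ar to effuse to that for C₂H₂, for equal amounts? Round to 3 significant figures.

From Graham's law, t_Ar/t_C₂H₂ = √(M_Ar/M_C₂H₂) = √(39.95/26.04) = √1.534 = 1.24.

1.24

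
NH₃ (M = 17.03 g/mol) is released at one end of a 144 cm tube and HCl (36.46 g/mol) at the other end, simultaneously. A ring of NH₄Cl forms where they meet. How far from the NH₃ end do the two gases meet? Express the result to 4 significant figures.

Distances travelled in equal time are proportional to diffusion rates, so d_NH₃/d_HCl = √(M_HCl/M_NH₃) = √(36.46/17.03) = 1.463.
With d_NH₃ + d_HCl = 144 cm, d_HCl = 144/(1 + 1.463) = 58.46 cm.
d_NH₃ = 144 − 58.46 = 85.54 cm.

85.54 cm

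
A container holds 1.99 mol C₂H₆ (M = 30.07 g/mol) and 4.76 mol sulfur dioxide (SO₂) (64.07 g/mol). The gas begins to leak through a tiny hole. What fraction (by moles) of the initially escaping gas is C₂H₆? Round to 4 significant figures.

The effusion rate of species i is ∝ p_i/√M_i ∝ n_i/√M_i.
So x_C₂H₆ in the escaping gas = (n_C₂H₆/√M_C₂H₆) / Σ(n_i/√M_i)
= (1.99/√30.07) / (1.99/√30.07 + 4.76/√64.07) = 0.3629/(0.3629 + 0.5947) = 0.3790.

0.3790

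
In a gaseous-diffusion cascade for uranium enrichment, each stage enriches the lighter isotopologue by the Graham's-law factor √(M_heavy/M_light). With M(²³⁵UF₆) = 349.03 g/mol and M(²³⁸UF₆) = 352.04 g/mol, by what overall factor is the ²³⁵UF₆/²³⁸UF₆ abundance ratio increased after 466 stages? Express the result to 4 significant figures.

7.395

The single-stage factor is √(M_heavy/M_light), so 466 stages give [√(352.04/349.03)]^466 = (352.04/349.03)^(466/2).
= 1.00862^233 = 7.395.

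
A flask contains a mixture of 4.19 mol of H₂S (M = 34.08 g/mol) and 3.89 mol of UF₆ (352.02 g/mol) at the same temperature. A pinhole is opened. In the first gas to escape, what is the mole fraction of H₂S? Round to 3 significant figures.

The effusion rate of species i is ∝ p_i/√M_i ∝ n_i/√M_i.
So x_H₂S in the escaping gas = (n_H₂S/√M_H₂S) / Σ(n_i/√M_i)
= (4.19/√34.08) / (4.19/√34.08 + 3.89/√352.02) = 0.7177/(0.7177 + 0.2073) = 0.776.

0.776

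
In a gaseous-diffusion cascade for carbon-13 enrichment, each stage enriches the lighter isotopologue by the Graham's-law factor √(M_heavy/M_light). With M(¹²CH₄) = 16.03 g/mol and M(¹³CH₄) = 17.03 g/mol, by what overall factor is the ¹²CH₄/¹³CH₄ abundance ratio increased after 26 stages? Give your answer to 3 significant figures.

The single-stage factor is √(M_heavy/M_light), so 26 stages give [√(17.03/16.03)]^26 = (17.03/16.03)^(26/2).
= 1.06238^13 = 2.20.

2.20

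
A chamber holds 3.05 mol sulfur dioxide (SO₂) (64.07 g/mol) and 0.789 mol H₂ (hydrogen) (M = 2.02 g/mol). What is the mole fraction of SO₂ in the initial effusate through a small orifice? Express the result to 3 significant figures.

Rate_i ∝ x_i/√M_i (Graham's law weighted by mole fraction), so the effusate composition follows n_i/√M_i.
x_SO₂(eff) = (n_SO₂/√M_SO₂) / (n_SO₂/√M_SO₂ + n_H₂/√M_H₂)
= (3.05/√64.07) / (3.05/√64.07 + 0.789/√2.02) = 0.3810/(0.3810 + 0.5551) = 0.407.

0.407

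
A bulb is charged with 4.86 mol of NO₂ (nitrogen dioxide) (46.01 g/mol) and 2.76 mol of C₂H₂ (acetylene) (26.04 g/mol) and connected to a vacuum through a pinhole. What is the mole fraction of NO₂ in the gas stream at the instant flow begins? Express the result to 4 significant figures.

0.5698

Each component's effusion rate ∝ (its partial pressure)·(1/√M) ∝ n_i/√M_i.
Mole fraction of NO₂ in the effusate = (n_NO₂/√M_NO₂) / (n_NO₂/√M_NO₂ + n_C₂H₂/√M_C₂H₂)
= (4.86/√46.01) / (4.86/√46.01 + 2.76/√26.04) = 0.7165/(0.7165 + 0.5409) = 0.5698.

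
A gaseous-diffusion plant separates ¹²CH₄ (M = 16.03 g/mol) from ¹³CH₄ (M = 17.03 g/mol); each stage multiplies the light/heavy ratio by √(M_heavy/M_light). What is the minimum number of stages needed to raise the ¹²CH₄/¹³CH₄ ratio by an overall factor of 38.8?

121

Single-stage factor α = √(17.03/16.03), so ln α = ½ ln(1.06238) = 0.03026.
Need α^N ≥ 38.8 ⇒ N ≥ ln(38.8) / ln α = 3.658 / 0.03026 = 120.91.
Minimum whole number of stages: N = 121.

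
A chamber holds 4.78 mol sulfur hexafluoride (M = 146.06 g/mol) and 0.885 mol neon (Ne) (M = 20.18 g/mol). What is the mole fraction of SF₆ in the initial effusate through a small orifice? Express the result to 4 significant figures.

0.6675

Rate_i ∝ x_i/√M_i (Graham's law weighted by mole fraction), so the effusate composition follows n_i/√M_i.
x_SF₆(eff) = (n_SF₆/√M_SF₆) / (n_SF₆/√M_SF₆ + n_Ne/√M_Ne)
= (4.78/√146.06) / (4.78/√146.06 + 0.885/√20.18) = 0.3955/(0.3955 + 0.1970) = 0.6675.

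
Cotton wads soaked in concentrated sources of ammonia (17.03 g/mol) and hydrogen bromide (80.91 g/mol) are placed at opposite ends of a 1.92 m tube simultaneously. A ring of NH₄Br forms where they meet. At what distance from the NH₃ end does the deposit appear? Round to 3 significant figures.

1.32 m

Distances travelled in equal time are proportional to diffusion rates, so d_NH₃/d_HBr = √(M_HBr/M_NH₃) = √(80.91/17.03) = 2.180.
With d_NH₃ + d_HBr = 1.92 m, d_HBr = 1.92/(1 + 2.180) = 0.6038 m.
d_NH₃ = 1.92 − 0.6038 = 1.32 m.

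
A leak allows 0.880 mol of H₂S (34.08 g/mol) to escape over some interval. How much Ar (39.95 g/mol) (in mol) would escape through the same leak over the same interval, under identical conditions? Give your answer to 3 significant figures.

0.813 mol

By Graham's law, rate_Ar/rate_H₂S = √(M_H₂S/M_Ar) = √(34.08/39.95) = √0.8531 = 0.9236.
So the amount for Ar is 0.880 × 0.9236 = 0.813 mol.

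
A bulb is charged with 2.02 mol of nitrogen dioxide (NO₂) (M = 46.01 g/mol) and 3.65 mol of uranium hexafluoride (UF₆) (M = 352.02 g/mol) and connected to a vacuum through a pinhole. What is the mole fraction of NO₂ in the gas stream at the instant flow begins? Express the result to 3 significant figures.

Each component's effusion rate ∝ (its partial pressure)·(1/√M) ∝ n_i/√M_i.
Mole fraction of NO₂ in the effusate = (n_NO₂/√M_NO₂) / (n_NO₂/√M_NO₂ + n_UF₆/√M_UF₆)
= (2.02/√46.01) / (2.02/√46.01 + 3.65/√352.02) = 0.2978/(0.2978 + 0.1945) = 0.605.

0.605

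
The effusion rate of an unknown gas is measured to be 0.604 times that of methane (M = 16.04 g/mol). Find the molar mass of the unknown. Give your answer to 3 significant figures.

By Graham's law, rate_X/rate_CH₄ = √(M_CH₄/M_X).
0.604 = √(16.04/M_X)
M_X = 16.04 / 0.604² = 16.04 / 0.3648 = 44.0 g/mol

44.0 g/mol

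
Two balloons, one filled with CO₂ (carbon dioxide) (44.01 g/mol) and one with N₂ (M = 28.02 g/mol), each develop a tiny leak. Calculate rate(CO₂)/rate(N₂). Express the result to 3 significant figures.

From Graham's law, rate_CO₂/rate_N₂ = √(M_N₂/M_CO₂) = √(28.02/44.01) = √0.6367 = 0.798.

0.798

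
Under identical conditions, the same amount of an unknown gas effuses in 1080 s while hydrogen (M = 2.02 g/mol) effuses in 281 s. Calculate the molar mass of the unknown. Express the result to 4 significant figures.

Graham's law gives t_X/t_H₂ = √(M_X/M_H₂).
1080/281 = 3.843 = √(M_X/2.02)
M_X = 2.02 × 3.843² = 2.02 × 14.77 = 29.84 g/mol

29.84 g/mol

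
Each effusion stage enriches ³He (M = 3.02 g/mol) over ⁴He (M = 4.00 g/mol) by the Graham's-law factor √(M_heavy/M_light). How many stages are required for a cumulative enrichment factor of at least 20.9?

22

With α = √(4.00/3.02) per stage, ln α = ½ ln(1.32450) = 0.1405.
Need α^N ≥ 20.9 ⇒ N ≥ ln(20.9) / ln α = 3.040 / 0.1405 = 21.63.
Rounding up, N = 22 stages.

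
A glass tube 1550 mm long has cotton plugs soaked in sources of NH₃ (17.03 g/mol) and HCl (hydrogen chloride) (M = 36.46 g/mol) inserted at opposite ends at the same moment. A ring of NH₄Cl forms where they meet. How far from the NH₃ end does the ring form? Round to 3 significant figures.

In equal time, each gas travels a distance ∝ its rate ∝ 1/√M, so d_NH₃/d_HCl = √(M_HCl/M_NH₃) = √(36.46/17.03) = 1.463.
With d_NH₃ + d_HCl = 1550 mm, d_HCl = 1550/(1 + 1.463) = 629.3 mm.
d_NH₃ = 1550 − 629.3 = 921 mm.

921 mm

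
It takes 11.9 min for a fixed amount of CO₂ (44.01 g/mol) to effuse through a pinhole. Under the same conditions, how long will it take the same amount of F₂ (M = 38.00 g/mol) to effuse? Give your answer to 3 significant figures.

From Graham's law, t_F₂/t_CO₂ = √(M_F₂/M_CO₂) = √(38.00/44.01) = √0.8634 = 0.9292.
So the time for F₂ is 11.9 × 0.9292 = 11.1 min.

11.1 min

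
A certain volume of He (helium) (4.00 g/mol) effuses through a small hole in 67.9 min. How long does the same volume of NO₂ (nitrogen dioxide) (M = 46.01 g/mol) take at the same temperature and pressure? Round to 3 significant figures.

From Graham's law, t_NO₂/t_He = √(M_NO₂/M_He) = √(46.01/4.00) = √11.50 = 3.392.
So the time for NO₂ is 67.9 × 3.392 = 230 min.

230 min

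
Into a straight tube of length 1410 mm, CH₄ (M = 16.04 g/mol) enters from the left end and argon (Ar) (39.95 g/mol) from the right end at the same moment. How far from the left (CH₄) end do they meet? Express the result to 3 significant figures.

863 mm

Graham's law gives d_CH₄/d_Ar = rate_CH₄/rate_Ar = √(M_Ar/M_CH₄) = √(39.95/16.04) = 1.578.
With d_CH₄ + d_Ar = 1410 mm, d_Ar = 1410/(1 + 1.578) = 546.9 mm.
d_CH₄ = 1410 − 546.9 = 863 mm.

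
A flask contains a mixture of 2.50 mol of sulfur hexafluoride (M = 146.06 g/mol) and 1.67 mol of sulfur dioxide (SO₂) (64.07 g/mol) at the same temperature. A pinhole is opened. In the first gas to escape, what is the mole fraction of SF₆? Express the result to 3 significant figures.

Each component's effusion rate ∝ (its partial pressure)·(1/√M) ∝ n_i/√M_i.
Mole fraction of SF₆ in the effusate = (n_SF₆/√M_SF₆) / (n_SF₆/√M_SF₆ + n_SO₂/√M_SO₂)
= (2.50/√146.06) / (2.50/√146.06 + 1.67/√64.07) = 0.2069/(0.2069 + 0.2086) = 0.498.

0.498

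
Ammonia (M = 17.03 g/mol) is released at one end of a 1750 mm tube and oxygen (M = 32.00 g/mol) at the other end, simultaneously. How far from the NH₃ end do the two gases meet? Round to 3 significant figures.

1010 mm

Distances travelled in equal time are proportional to diffusion rates, so d_NH₃/d_O₂ = √(M_O₂/M_NH₃) = √(32.00/17.03) = 1.371.
With d_NH₃ + d_O₂ = 1750 mm, d_O₂ = 1750/(1 + 1.371) = 738.2 mm.
d_NH₃ = 1750 − 738.2 = 1010 mm.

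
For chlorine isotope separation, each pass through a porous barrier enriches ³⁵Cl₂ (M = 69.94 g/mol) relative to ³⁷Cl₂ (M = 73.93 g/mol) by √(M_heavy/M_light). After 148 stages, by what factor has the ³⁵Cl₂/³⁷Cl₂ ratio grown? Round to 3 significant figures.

After 148 stages the ratio has grown by (√(73.93/69.94))^148 = (73.93/69.94)^(148/2).
= 1.05705^74 = 60.7.

60.7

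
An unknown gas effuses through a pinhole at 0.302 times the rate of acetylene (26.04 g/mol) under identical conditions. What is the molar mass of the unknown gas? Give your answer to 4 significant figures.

285.5 g/mol

Since effusion rate ∝ 1/√M, rate_X/rate_C₂H₂ = √(M_C₂H₂/M_X).
0.302 = √(26.04/M_X)
M_X = 26.04 / 0.302² = 26.04 / 0.09120 = 285.5 g/mol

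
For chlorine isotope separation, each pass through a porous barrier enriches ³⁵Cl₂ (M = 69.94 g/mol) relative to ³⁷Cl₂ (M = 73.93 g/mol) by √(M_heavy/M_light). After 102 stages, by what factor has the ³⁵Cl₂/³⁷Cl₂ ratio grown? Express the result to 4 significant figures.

16.94

After 102 stages the ratio has grown by (√(73.93/69.94))^102 = (73.93/69.94)^(102/2).
= 1.05705^51 = 16.94.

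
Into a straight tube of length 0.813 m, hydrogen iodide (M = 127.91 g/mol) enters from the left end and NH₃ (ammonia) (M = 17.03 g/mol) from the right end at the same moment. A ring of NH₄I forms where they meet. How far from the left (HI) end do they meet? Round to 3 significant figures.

0.217 m

Distances travelled in equal time are proportional to diffusion rates, so d_HI/d_NH₃ = √(M_NH₃/M_HI) = √(17.03/127.91) = 0.3649.
With d_HI + d_NH₃ = 0.813 m, d_NH₃ = 0.813/(1 + 0.3649) = 0.5957 m.
d_HI = 0.813 − 0.5957 = 0.217 m.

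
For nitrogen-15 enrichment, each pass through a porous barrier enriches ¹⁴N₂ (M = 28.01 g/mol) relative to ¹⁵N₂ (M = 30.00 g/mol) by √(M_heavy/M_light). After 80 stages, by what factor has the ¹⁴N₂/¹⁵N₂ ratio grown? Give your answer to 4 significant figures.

Overall factor = α^80 with α = √(30.00/28.01), i.e. (30.00/28.01)^(80/2).
= 1.07105^40 = 15.57.

15.57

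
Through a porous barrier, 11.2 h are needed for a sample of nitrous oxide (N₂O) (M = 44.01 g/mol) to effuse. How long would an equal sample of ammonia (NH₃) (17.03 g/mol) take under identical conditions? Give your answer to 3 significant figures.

6.97 h

Since effusion rate ∝ 1/√M, t_NH₃/t_N₂O = √(M_NH₃/M_N₂O) = √(17.03/44.01) = √0.3870 = 0.6221.
So the time for NH₃ is 11.2 × 0.6221 = 6.97 h.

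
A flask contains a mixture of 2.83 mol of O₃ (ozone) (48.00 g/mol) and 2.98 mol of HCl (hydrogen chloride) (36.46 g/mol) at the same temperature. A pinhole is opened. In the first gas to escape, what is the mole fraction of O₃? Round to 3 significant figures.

0.453

The effusion rate of species i is ∝ p_i/√M_i ∝ n_i/√M_i.
x_O₃(eff) = (n_O₃/√M_O₃) / (n_O₃/√M_O₃ + n_HCl/√M_HCl)
= (2.83/√48.00) / (2.83/√48.00 + 2.98/√36.46) = 0.4085/(0.4085 + 0.4935) = 0.453.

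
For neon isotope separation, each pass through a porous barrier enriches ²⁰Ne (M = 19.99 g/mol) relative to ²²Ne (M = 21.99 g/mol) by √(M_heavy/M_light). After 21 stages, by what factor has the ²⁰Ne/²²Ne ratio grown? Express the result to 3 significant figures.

2.72

Each stage multiplies the ratio by α = √(21.99/19.99), so after 21 stages the overall factor is α^21 = (21.99/19.99)^(21/2).
= 1.10005^(21/2) = 2.72.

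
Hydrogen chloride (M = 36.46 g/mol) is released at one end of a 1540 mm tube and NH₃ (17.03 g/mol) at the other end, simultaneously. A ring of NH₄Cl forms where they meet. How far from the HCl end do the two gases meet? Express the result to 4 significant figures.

Graham's law gives d_HCl/d_NH₃ = rate_HCl/rate_NH₃ = √(M_NH₃/M_HCl) = √(17.03/36.46) = 0.6834.
With d_HCl + d_NH₃ = 1540 mm, d_NH₃ = 1540/(1 + 0.6834) = 914.8 mm.
d_HCl = 1540 − 914.8 = 625.2 mm.

625.2 mm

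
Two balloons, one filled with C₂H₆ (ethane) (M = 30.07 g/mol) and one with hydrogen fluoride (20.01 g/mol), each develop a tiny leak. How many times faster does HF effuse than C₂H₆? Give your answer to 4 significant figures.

1.226

By Graham's law, rate_HF/rate_C₂H₆ = √(M_C₂H₆/M_HF) = √(30.07/20.01) = √1.503 = 1.226.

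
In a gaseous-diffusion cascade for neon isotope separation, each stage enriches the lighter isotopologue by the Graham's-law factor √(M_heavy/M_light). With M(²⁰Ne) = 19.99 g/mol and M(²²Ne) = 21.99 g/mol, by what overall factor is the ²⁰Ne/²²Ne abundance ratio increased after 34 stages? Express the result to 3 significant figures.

Overall factor = α^34 with α = √(21.99/19.99), i.e. (21.99/19.99)^(34/2).
= 1.10005^17 = 5.06.

5.06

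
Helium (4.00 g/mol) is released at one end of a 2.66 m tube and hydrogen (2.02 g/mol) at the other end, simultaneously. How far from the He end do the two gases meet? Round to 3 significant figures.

Distances travelled in equal time are proportional to diffusion rates, so d_He/d_H₂ = √(M_H₂/M_He) = √(2.02/4.00) = 0.7106.
With d_He + d_H₂ = 2.66 m, d_H₂ = 2.66/(1 + 0.7106) = 1.555 m.
d_He = 2.66 − 1.555 = 1.11 m.

1.11 m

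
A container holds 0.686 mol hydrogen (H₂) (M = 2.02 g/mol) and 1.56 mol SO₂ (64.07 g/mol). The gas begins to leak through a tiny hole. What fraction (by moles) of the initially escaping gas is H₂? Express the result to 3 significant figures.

0.712

The effusion rate of species i is ∝ p_i/√M_i ∝ n_i/√M_i.
x_H₂(eff) = (n_H₂/√M_H₂) / (n_H₂/√M_H₂ + n_SO₂/√M_SO₂)
= (0.686/√2.02) / (0.686/√2.02 + 1.56/√64.07) = 0.4827/(0.4827 + 0.1949) = 0.712.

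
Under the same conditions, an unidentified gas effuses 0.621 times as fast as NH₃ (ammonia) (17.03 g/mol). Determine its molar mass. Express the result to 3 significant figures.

44.2 g/mol

By Graham's law, rate_X/rate_NH₃ = √(M_NH₃/M_X).
0.621 = √(17.03/M_X)
M_X = 17.03 / 0.621² = 17.03 / 0.3856 = 44.2 g/mol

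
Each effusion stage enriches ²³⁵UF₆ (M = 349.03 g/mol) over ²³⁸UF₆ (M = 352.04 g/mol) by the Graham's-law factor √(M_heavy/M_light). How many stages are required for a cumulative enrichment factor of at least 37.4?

844

Per stage α = (352.04/349.03)^(1/2) = 1.00862^0.5, giving ln α = 0.004293.
Need α^N ≥ 37.4 ⇒ N ≥ ln(37.4) / ln α = 3.622 / 0.004293 = 843.53.
So at least 844 stages are needed.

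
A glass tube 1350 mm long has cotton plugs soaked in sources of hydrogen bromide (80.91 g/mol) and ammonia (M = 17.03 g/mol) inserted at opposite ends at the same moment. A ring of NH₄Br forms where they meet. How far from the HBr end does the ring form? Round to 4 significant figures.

Graham's law gives d_HBr/d_NH₃ = rate_HBr/rate_NH₃ = √(M_NH₃/M_HBr) = √(17.03/80.91) = 0.4588.
With d_HBr + d_NH₃ = 1350 mm, d_NH₃ = 1350/(1 + 0.4588) = 925.4 mm.
d_HBr = 1350 − 925.4 = 424.6 mm.

424.6 mm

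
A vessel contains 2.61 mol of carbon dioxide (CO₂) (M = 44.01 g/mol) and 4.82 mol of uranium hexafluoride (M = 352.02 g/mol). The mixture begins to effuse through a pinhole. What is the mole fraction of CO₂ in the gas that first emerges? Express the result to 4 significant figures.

Effusion rate of each component ∝ n_i/√M_i (partial pressure × 1/√M).
So x_CO₂ in the escaping gas = (n_CO₂/√M_CO₂) / Σ(n_i/√M_i)
= (2.61/√44.01) / (2.61/√44.01 + 4.82/√352.02) = 0.3934/(0.3934 + 0.2569) = 0.6050.

0.6050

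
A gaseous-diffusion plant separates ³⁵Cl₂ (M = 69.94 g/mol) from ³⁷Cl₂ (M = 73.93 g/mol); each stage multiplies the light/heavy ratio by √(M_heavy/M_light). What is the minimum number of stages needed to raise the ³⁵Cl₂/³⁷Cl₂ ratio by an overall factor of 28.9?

Single-stage factor α = √(73.93/69.94), so ln α = ½ ln(1.05705) = 0.02774.
Need α^N ≥ 28.9 ⇒ N ≥ ln(28.9) / ln α = 3.364 / 0.02774 = 121.26.
Minimum whole number of stages: N = 122.

122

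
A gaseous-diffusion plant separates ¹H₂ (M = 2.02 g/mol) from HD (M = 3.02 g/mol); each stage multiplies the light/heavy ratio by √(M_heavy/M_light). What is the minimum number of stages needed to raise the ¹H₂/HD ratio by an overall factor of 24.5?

Per stage α = (3.02/2.02)^(1/2) = 1.49505^0.5, giving ln α = 0.2011.
Need α^N ≥ 24.5 ⇒ N ≥ ln(24.5) / ln α = 3.199 / 0.2011 = 15.91.
Minimum whole number of stages: N = 16.

16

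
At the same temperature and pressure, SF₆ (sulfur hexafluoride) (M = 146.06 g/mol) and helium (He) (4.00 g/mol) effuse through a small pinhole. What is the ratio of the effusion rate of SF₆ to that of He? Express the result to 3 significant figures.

0.165

Graham's law gives rate_SF₆/rate_He = √(M_He/M_SF₆) = √(4.00/146.06) = √0.02739 = 0.165.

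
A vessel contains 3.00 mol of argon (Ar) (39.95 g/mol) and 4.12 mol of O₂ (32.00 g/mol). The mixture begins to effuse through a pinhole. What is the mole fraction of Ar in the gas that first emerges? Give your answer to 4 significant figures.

0.3946

Each component's effusion rate ∝ (its partial pressure)·(1/√M) ∝ n_i/√M_i.
x_Ar(eff) = (n_Ar/√M_Ar) / (n_Ar/√M_Ar + n_O₂/√M_O₂)
= (3.00/√39.95) / (3.00/√39.95 + 4.12/√32.00) = 0.4746/(0.4746 + 0.7283) = 0.3946.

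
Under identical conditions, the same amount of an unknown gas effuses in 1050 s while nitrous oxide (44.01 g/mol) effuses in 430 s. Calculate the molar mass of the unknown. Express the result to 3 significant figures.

Graham's law gives t_X/t_N₂O = √(M_X/M_N₂O).
1050/430 = 2.442 = √(M_X/44.01)
M_X = 44.01 × 2.442² = 44.01 × 5.963 = 262 g/mol

262 g/mol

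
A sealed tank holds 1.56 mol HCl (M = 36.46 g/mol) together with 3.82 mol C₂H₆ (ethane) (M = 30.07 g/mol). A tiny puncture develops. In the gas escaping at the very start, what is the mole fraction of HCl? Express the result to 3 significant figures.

0.271

Rate_i ∝ x_i/√M_i (Graham's law weighted by mole fraction), so the effusate composition follows n_i/√M_i.
Mole fraction of HCl in the effusate = (n_HCl/√M_HCl) / (n_HCl/√M_HCl + n_C₂H₆/√M_C₂H₆)
= (1.56/√36.46) / (1.56/√36.46 + 3.82/√30.07) = 0.2584/(0.2584 + 0.6966) = 0.271.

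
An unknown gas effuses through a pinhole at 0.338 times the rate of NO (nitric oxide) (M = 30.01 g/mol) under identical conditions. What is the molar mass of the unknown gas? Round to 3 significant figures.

From Graham's law, rate_X/rate_NO = √(M_NO/M_X).
0.338 = √(30.01/M_X)
M_X = 30.01 / 0.338² = 30.01 / 0.1142 = 263 g/mol

263 g/mol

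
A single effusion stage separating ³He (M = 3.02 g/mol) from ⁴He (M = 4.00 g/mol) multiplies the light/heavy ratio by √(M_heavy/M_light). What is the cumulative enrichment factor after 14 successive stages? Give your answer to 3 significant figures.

After 14 stages the ratio has grown by (√(4.00/3.02))^14 = (4.00/3.02)^(14/2).
= 1.32450^7 = 7.15.

7.15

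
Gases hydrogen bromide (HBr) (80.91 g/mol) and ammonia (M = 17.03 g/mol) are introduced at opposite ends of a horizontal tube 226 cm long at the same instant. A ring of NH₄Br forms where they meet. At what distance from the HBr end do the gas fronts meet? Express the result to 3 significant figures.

The fronts meet when d_HBr + d_NH₃ = L with d_HBr/d_NH₃ = √(M_NH₃/M_HBr) (Graham's law). Here √(M_NH₃/M_HBr) = √(17.03/80.91) = 0.4588.
With d_HBr + d_NH₃ = 226 cm, d_NH₃ = 226/(1 + 0.4588) = 154.9 cm.
d_HBr = 226 − 154.9 = 71.1 cm.

71.1 cm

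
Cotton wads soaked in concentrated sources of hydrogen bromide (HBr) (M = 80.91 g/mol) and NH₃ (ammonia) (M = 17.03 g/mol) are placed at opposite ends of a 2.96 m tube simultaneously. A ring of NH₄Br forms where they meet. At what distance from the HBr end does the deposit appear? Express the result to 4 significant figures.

0.9309 m

Graham's law gives d_HBr/d_NH₃ = rate_HBr/rate_NH₃ = √(M_NH₃/M_HBr) = √(17.03/80.91) = 0.4588.
With d_HBr + d_NH₃ = 2.96 m, d_NH₃ = 2.96/(1 + 0.4588) = 2.029 m.
d_HBr = 2.96 − 2.029 = 0.9309 m.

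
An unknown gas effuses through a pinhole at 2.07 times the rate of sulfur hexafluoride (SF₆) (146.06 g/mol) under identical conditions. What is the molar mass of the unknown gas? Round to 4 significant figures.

34.09 g/mol

Since effusion rate ∝ 1/√M, rate_X/rate_SF₆ = √(M_SF₆/M_X).
2.07 = √(146.06/M_X)
M_X = 146.06 / 2.07² = 146.06 / 4.285 = 34.09 g/mol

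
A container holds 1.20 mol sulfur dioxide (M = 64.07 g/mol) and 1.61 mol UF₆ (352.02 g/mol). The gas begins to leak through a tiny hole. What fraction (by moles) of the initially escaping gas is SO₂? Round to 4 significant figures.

0.6360

Each component's effusion rate ∝ (its partial pressure)·(1/√M) ∝ n_i/√M_i.
Mole fraction of SO₂ in the effusate = (n_SO₂/√M_SO₂) / (n_SO₂/√M_SO₂ + n_UF₆/√M_UF₆)
= (1.20/√64.07) / (1.20/√64.07 + 1.61/√352.02) = 0.1499/(0.1499 + 0.08581) = 0.6360.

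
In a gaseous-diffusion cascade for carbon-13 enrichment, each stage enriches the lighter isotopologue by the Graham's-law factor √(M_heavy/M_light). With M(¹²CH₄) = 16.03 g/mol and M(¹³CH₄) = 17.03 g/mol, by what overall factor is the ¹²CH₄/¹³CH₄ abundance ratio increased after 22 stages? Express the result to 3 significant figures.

1.95

Overall factor = α^22 with α = √(17.03/16.03), i.e. (17.03/16.03)^(22/2).
= 1.06238^11 = 1.95.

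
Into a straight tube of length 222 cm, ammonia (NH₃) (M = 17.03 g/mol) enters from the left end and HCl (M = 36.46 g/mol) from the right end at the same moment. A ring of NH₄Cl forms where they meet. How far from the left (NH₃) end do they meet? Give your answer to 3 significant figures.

132 cm

Graham's law gives d_NH₃/d_HCl = rate_NH₃/rate_HCl = √(M_HCl/M_NH₃) = √(36.46/17.03) = 1.463.
With d_NH₃ + d_HCl = 222 cm, d_HCl = 222/(1 + 1.463) = 90.13 cm.
d_NH₃ = 222 − 90.13 = 132 cm.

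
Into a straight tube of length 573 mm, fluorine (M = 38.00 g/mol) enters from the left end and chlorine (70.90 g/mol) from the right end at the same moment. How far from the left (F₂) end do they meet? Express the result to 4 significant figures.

330.8 mm

The fronts meet when d_F₂ + d_Cl₂ = L with d_F₂/d_Cl₂ = √(M_Cl₂/M_F₂) (Graham's law). Here √(M_Cl₂/M_F₂) = √(70.90/38.00) = 1.366.
With d_F₂ + d_Cl₂ = 573 mm, d_Cl₂ = 573/(1 + 1.366) = 242.2 mm.
d_F₂ = 573 − 242.2 = 330.8 mm.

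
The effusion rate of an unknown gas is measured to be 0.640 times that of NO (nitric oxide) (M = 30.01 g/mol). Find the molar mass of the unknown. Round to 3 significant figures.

From Graham's law, rate_X/rate_NO = √(M_NO/M_X).
0.640 = √(30.01/M_X)
M_X = 30.01 / 0.640² = 30.01 / 0.4096 = 73.3 g/mol

73.3 g/mol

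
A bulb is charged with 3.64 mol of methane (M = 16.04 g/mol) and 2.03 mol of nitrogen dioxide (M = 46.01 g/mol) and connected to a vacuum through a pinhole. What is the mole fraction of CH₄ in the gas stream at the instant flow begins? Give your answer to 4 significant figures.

0.7523

Each component's effusion rate ∝ (its partial pressure)·(1/√M) ∝ n_i/√M_i.
x_CH₄(eff) = (n_CH₄/√M_CH₄) / (n_CH₄/√M_CH₄ + n_NO₂/√M_NO₂)
= (3.64/√16.04) / (3.64/√16.04 + 2.03/√46.01) = 0.9089/(0.9089 + 0.2993) = 0.7523.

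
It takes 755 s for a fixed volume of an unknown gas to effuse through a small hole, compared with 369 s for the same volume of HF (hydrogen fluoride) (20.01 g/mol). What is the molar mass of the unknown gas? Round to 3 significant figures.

From Graham's law, t_X/t_HF = √(M_X/M_HF).
755/369 = 2.046 = √(M_X/20.01)
M_X = 20.01 × 2.046² = 20.01 × 4.186 = 83.8 g/mol

83.8 g/mol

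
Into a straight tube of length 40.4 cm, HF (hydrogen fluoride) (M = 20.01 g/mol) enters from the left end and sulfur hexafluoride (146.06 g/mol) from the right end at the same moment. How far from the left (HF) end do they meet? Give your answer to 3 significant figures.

29.5 cm

Distances travelled in equal time are proportional to diffusion rates, so d_HF/d_SF₆ = √(M_SF₆/M_HF) = √(146.06/20.01) = 2.702.
With d_HF + d_SF₆ = 40.4 cm, d_SF₆ = 40.4/(1 + 2.702) = 10.91 cm.
d_HF = 40.4 − 10.91 = 29.5 cm.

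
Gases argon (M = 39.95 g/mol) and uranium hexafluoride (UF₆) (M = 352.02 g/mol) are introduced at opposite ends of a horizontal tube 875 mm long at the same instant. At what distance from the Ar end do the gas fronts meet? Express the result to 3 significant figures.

The fronts meet when d_Ar + d_UF₆ = L with d_Ar/d_UF₆ = √(M_UF₆/M_Ar) (Graham's law). Here √(M_UF₆/M_Ar) = √(352.02/39.95) = 2.968.
With d_Ar + d_UF₆ = 875 mm, d_UF₆ = 875/(1 + 2.968) = 220.5 mm.
d_Ar = 875 − 220.5 = 655 mm.

655 mm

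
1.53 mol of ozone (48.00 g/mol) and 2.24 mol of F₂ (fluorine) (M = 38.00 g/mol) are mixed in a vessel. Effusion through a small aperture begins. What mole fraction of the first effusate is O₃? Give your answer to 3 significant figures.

0.378

Each component's effusion rate ∝ (its partial pressure)·(1/√M) ∝ n_i/√M_i.
x_O₃(eff) = (n_O₃/√M_O₃) / (n_O₃/√M_O₃ + n_F₂/√M_F₂)
= (1.53/√48.00) / (1.53/√48.00 + 2.24/√38.00) = 0.2208/(0.2208 + 0.3634) = 0.378.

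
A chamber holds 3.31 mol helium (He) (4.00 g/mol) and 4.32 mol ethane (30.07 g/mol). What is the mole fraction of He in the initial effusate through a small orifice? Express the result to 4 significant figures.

The effusion rate of species i is ∝ p_i/√M_i ∝ n_i/√M_i.
Mole fraction of He in the effusate = (n_He/√M_He) / (n_He/√M_He + n_C₂H₆/√M_C₂H₆)
= (3.31/√4.00) / (3.31/√4.00 + 4.32/√30.07) = 1.655/(1.655 + 0.7878) = 0.6775.

0.6775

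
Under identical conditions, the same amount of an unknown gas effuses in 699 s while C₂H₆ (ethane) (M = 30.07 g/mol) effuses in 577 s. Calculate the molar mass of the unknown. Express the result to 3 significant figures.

Using Graham's law: t_X/t_C₂H₆ = √(M_X/M_C₂H₆).
699/577 = 1.211 = √(M_X/30.07)
M_X = 30.07 × 1.211² = 30.07 × 1.468 = 44.1 g/mol

44.1 g/mol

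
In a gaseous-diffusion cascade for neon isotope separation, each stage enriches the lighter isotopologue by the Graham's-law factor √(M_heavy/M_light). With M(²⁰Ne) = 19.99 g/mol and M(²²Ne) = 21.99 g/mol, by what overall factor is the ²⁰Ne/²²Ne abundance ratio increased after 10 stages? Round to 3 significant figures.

The single-stage factor is √(M_heavy/M_light), so 10 stages give [√(21.99/19.99)]^10 = (21.99/19.99)^(10/2).
= 1.10005^5 = 1.61.

1.61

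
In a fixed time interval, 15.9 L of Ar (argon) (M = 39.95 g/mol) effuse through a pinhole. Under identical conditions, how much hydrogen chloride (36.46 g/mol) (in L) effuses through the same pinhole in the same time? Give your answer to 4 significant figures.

Using Graham's law: rate_HCl/rate_Ar = √(M_Ar/M_HCl) = √(39.95/36.46) = √1.096 = 1.047.
So the volume for HCl is 15.9 × 1.047 = 16.64 L.

16.64 L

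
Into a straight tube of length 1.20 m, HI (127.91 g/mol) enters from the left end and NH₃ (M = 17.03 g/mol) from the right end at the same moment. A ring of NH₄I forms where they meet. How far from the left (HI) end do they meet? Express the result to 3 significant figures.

Distances travelled in equal time are proportional to diffusion rates, so d_HI/d_NH₃ = √(M_NH₃/M_HI) = √(17.03/127.91) = 0.3649.
With d_HI + d_NH₃ = 1.20 m, d_NH₃ = 1.20/(1 + 0.3649) = 0.8792 m.
d_HI = 1.20 − 0.8792 = 0.321 m.

0.321 m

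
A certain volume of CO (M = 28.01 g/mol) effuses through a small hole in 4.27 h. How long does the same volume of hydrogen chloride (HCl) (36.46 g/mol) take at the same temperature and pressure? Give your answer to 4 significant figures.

4.872 h

Using Graham's law: t_HCl/t_CO = √(M_HCl/M_CO) = √(36.46/28.01) = √1.302 = 1.141.
So the time for HCl is 4.27 × 1.141 = 4.872 h.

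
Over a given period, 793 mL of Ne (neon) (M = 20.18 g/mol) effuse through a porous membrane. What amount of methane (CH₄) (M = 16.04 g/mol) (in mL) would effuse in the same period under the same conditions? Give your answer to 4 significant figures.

Graham's law gives rate_CH₄/rate_Ne = √(M_Ne/M_CH₄) = √(20.18/16.04) = √1.258 = 1.122.
So the volume for CH₄ is 793 × 1.122 = 889.5 mL.

889.5 mL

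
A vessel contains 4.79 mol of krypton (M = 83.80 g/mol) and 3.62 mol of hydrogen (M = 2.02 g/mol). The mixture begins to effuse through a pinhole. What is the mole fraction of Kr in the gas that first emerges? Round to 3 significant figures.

Each component's effusion rate ∝ (its partial pressure)·(1/√M) ∝ n_i/√M_i.
So x_Kr in the escaping gas = (n_Kr/√M_Kr) / Σ(n_i/√M_i)
= (4.79/√83.80) / (4.79/√83.80 + 3.62/√2.02) = 0.5233/(0.5233 + 2.547) = 0.170.

0.170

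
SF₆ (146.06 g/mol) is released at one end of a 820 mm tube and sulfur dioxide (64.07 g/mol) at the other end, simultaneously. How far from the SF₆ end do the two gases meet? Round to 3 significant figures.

327 mm

Distances travelled in equal time are proportional to diffusion rates, so d_SF₆/d_SO₂ = √(M_SO₂/M_SF₆) = √(64.07/146.06) = 0.6623.
With d_SF₆ + d_SO₂ = 820 mm, d_SO₂ = 820/(1 + 0.6623) = 493.3 mm.
d_SF₆ = 820 − 493.3 = 327 mm.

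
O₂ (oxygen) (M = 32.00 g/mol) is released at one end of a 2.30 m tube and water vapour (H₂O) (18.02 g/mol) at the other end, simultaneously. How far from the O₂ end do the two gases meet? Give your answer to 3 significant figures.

The fronts meet when d_O₂ + d_H₂O = L with d_O₂/d_H₂O = √(M_H₂O/M_O₂) (Graham's law). Here √(M_H₂O/M_O₂) = √(18.02/32.00) = 0.7504.
With d_O₂ + d_H₂O = 2.30 m, d_H₂O = 2.30/(1 + 0.7504) = 1.314 m.
d_O₂ = 2.30 − 1.314 = 0.986 m.

0.986 m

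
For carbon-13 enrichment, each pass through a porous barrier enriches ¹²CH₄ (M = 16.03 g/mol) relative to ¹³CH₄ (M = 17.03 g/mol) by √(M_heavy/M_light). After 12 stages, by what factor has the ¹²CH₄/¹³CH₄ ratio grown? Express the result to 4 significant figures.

Each stage multiplies the ratio by α = √(17.03/16.03), so after 12 stages the overall factor is α^12 = (17.03/16.03)^(12/2).
= 1.06238^6 = 1.438.

1.438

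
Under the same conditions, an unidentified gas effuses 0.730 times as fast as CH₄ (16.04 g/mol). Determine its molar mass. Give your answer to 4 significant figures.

Using Graham's law: rate_X/rate_CH₄ = √(M_CH₄/M_X).
0.730 = √(16.04/M_X)
M_X = 16.04 / 0.730² = 16.04 / 0.5329 = 30.10 g/mol

30.10 g/mol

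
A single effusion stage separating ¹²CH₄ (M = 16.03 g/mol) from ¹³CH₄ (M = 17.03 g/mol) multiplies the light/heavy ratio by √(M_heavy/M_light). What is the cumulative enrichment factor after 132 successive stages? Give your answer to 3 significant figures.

Each stage multiplies the ratio by α = √(17.03/16.03), so after 132 stages the overall factor is α^132 = (17.03/16.03)^(132/2).
= 1.06238^66 = 54.3.

54.3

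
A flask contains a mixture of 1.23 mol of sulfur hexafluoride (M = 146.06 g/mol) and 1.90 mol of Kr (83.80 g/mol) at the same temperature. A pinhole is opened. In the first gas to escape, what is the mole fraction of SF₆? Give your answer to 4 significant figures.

0.3290

Rate_i ∝ x_i/√M_i (Graham's law weighted by mole fraction), so the effusate composition follows n_i/√M_i.
So x_SF₆ in the escaping gas = (n_SF₆/√M_SF₆) / Σ(n_i/√M_i)
= (1.23/√146.06) / (1.23/√146.06 + 1.90/√83.80) = 0.1018/(0.1018 + 0.2076) = 0.3290.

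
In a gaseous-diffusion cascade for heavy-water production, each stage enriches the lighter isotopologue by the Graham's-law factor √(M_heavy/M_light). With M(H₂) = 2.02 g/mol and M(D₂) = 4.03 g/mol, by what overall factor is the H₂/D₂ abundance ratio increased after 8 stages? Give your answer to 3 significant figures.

15.8

Overall factor = α^8 with α = √(4.03/2.02), i.e. (4.03/2.02)^(8/2).
= 1.99505^4 = 15.8.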